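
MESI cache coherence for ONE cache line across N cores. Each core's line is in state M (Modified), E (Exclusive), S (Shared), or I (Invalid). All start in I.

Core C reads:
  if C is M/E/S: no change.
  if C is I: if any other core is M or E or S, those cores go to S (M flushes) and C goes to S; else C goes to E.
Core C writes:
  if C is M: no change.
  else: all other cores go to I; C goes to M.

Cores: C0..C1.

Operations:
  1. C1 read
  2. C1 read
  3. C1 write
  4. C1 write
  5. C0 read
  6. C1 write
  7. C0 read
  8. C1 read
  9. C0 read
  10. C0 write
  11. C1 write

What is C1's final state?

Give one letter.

Answer: M

Derivation:
Op 1: C1 read [C1 read from I: no other sharers -> C1=E (exclusive)] -> [I,E]
Op 2: C1 read [C1 read: already in E, no change] -> [I,E]
Op 3: C1 write [C1 write: invalidate none -> C1=M] -> [I,M]
Op 4: C1 write [C1 write: already M (modified), no change] -> [I,M]
Op 5: C0 read [C0 read from I: others=['C1=M'] -> C0=S, others downsized to S] -> [S,S]
Op 6: C1 write [C1 write: invalidate ['C0=S'] -> C1=M] -> [I,M]
Op 7: C0 read [C0 read from I: others=['C1=M'] -> C0=S, others downsized to S] -> [S,S]
Op 8: C1 read [C1 read: already in S, no change] -> [S,S]
Op 9: C0 read [C0 read: already in S, no change] -> [S,S]
Op 10: C0 write [C0 write: invalidate ['C1=S'] -> C0=M] -> [M,I]
Op 11: C1 write [C1 write: invalidate ['C0=M'] -> C1=M] -> [I,M]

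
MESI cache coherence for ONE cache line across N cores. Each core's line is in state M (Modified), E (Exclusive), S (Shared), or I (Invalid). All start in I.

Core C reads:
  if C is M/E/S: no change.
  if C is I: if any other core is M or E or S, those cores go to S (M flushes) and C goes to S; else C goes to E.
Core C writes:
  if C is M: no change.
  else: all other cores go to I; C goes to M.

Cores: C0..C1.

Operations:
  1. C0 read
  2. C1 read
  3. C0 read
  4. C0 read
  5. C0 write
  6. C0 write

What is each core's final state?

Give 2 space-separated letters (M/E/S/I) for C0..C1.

Answer: M I

Derivation:
Op 1: C0 read [C0 read from I: no other sharers -> C0=E (exclusive)] -> [E,I]
Op 2: C1 read [C1 read from I: others=['C0=E'] -> C1=S, others downsized to S] -> [S,S]
Op 3: C0 read [C0 read: already in S, no change] -> [S,S]
Op 4: C0 read [C0 read: already in S, no change] -> [S,S]
Op 5: C0 write [C0 write: invalidate ['C1=S'] -> C0=M] -> [M,I]
Op 6: C0 write [C0 write: already M (modified), no change] -> [M,I]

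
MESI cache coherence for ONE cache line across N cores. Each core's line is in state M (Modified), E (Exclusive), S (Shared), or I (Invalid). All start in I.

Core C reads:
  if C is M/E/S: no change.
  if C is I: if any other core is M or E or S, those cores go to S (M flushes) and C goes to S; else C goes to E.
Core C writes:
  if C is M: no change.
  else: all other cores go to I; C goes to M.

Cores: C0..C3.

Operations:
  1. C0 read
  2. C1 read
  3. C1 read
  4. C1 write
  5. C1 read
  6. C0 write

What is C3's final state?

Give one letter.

Answer: I

Derivation:
Op 1: C0 read [C0 read from I: no other sharers -> C0=E (exclusive)] -> [E,I,I,I]
Op 2: C1 read [C1 read from I: others=['C0=E'] -> C1=S, others downsized to S] -> [S,S,I,I]
Op 3: C1 read [C1 read: already in S, no change] -> [S,S,I,I]
Op 4: C1 write [C1 write: invalidate ['C0=S'] -> C1=M] -> [I,M,I,I]
Op 5: C1 read [C1 read: already in M, no change] -> [I,M,I,I]
Op 6: C0 write [C0 write: invalidate ['C1=M'] -> C0=M] -> [M,I,I,I]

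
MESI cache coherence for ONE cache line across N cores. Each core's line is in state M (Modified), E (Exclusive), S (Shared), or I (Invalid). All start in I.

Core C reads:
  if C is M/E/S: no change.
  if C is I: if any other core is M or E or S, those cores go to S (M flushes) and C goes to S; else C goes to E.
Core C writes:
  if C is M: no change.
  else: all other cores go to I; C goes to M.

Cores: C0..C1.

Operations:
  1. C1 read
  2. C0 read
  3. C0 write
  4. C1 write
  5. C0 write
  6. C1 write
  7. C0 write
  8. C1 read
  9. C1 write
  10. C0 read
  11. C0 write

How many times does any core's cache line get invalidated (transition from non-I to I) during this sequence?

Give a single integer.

Answer: 7

Derivation:
Op 1: C1 read [C1 read from I: no other sharers -> C1=E (exclusive)] -> [I,E] (invalidations this op: 0; running total: 0)
Op 2: C0 read [C0 read from I: others=['C1=E'] -> C0=S, others downsized to S] -> [S,S] (invalidations this op: 0; running total: 0)
Op 3: C0 write [C0 write: invalidate ['C1=S'] -> C0=M] -> [M,I] (invalidations this op: 1; running total: 1)
Op 4: C1 write [C1 write: invalidate ['C0=M'] -> C1=M] -> [I,M] (invalidations this op: 1; running total: 2)
Op 5: C0 write [C0 write: invalidate ['C1=M'] -> C0=M] -> [M,I] (invalidations this op: 1; running total: 3)
Op 6: C1 write [C1 write: invalidate ['C0=M'] -> C1=M] -> [I,M] (invalidations this op: 1; running total: 4)
Op 7: C0 write [C0 write: invalidate ['C1=M'] -> C0=M] -> [M,I] (invalidations this op: 1; running total: 5)
Op 8: C1 read [C1 read from I: others=['C0=M'] -> C1=S, others downsized to S] -> [S,S] (invalidations this op: 0; running total: 5)
Op 9: C1 write [C1 write: invalidate ['C0=S'] -> C1=M] -> [I,M] (invalidations this op: 1; running total: 6)
Op 10: C0 read [C0 read from I: others=['C1=M'] -> C0=S, others downsized to S] -> [S,S] (invalidations this op: 0; running total: 6)
Op 11: C0 write [C0 write: invalidate ['C1=S'] -> C0=M] -> [M,I] (invalidations this op: 1; running total: 7)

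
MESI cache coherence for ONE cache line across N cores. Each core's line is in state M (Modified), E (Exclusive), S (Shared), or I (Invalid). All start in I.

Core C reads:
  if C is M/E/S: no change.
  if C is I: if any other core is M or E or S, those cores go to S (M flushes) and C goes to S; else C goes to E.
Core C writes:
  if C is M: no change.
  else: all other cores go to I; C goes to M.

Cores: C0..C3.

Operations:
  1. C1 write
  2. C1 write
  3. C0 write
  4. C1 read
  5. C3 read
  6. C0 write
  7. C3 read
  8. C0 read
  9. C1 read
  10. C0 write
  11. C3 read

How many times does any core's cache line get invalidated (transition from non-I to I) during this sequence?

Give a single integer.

Answer: 5

Derivation:
Op 1: C1 write [C1 write: invalidate none -> C1=M] -> [I,M,I,I] (invalidations this op: 0; running total: 0)
Op 2: C1 write [C1 write: already M (modified), no change] -> [I,M,I,I] (invalidations this op: 0; running total: 0)
Op 3: C0 write [C0 write: invalidate ['C1=M'] -> C0=M] -> [M,I,I,I] (invalidations this op: 1; running total: 1)
Op 4: C1 read [C1 read from I: others=['C0=M'] -> C1=S, others downsized to S] -> [S,S,I,I] (invalidations this op: 0; running total: 1)
Op 5: C3 read [C3 read from I: others=['C0=S', 'C1=S'] -> C3=S, others downsized to S] -> [S,S,I,S] (invalidations this op: 0; running total: 1)
Op 6: C0 write [C0 write: invalidate ['C1=S', 'C3=S'] -> C0=M] -> [M,I,I,I] (invalidations this op: 2; running total: 3)
Op 7: C3 read [C3 read from I: others=['C0=M'] -> C3=S, others downsized to S] -> [S,I,I,S] (invalidations this op: 0; running total: 3)
Op 8: C0 read [C0 read: already in S, no change] -> [S,I,I,S] (invalidations this op: 0; running total: 3)
Op 9: C1 read [C1 read from I: others=['C0=S', 'C3=S'] -> C1=S, others downsized to S] -> [S,S,I,S] (invalidations this op: 0; running total: 3)
Op 10: C0 write [C0 write: invalidate ['C1=S', 'C3=S'] -> C0=M] -> [M,I,I,I] (invalidations this op: 2; running total: 5)
Op 11: C3 read [C3 read from I: others=['C0=M'] -> C3=S, others downsized to S] -> [S,I,I,S] (invalidations this op: 0; running total: 5)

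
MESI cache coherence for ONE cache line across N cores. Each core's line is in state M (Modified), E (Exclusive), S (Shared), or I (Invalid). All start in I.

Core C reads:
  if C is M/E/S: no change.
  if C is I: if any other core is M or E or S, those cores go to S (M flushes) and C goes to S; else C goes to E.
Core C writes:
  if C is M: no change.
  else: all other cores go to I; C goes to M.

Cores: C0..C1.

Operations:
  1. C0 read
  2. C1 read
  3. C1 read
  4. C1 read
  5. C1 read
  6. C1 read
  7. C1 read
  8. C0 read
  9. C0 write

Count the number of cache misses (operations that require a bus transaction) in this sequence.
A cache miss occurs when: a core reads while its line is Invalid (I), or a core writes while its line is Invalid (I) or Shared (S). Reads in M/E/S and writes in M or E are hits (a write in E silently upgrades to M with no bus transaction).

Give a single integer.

Op 1: C0 read [C0 read from I: no other sharers -> C0=E (exclusive)] -> [E,I] [MISS #1: read from I]
Op 2: C1 read [C1 read from I: others=['C0=E'] -> C1=S, others downsized to S] -> [S,S] [MISS #2: read from I]
Op 3: C1 read [C1 read: already in S, no change] -> [S,S] [hit: read from S]
Op 4: C1 read [C1 read: already in S, no change] -> [S,S] [hit: read from S]
Op 5: C1 read [C1 read: already in S, no change] -> [S,S] [hit: read from S]
Op 6: C1 read [C1 read: already in S, no change] -> [S,S] [hit: read from S]
Op 7: C1 read [C1 read: already in S, no change] -> [S,S] [hit: read from S]
Op 8: C0 read [C0 read: already in S, no change] -> [S,S] [hit: read from S]
Op 9: C0 write [C0 write: invalidate ['C1=S'] -> C0=M] -> [M,I] [MISS #3: write from S]

Answer: 3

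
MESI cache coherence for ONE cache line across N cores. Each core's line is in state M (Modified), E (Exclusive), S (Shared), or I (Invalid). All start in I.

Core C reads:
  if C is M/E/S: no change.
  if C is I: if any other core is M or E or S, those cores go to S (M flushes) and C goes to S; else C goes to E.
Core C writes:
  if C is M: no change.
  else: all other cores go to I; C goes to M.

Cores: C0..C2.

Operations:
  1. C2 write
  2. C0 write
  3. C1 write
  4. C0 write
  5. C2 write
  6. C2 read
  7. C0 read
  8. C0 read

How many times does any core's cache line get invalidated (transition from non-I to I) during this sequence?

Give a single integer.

Answer: 4

Derivation:
Op 1: C2 write [C2 write: invalidate none -> C2=M] -> [I,I,M] (invalidations this op: 0; running total: 0)
Op 2: C0 write [C0 write: invalidate ['C2=M'] -> C0=M] -> [M,I,I] (invalidations this op: 1; running total: 1)
Op 3: C1 write [C1 write: invalidate ['C0=M'] -> C1=M] -> [I,M,I] (invalidations this op: 1; running total: 2)
Op 4: C0 write [C0 write: invalidate ['C1=M'] -> C0=M] -> [M,I,I] (invalidations this op: 1; running total: 3)
Op 5: C2 write [C2 write: invalidate ['C0=M'] -> C2=M] -> [I,I,M] (invalidations this op: 1; running total: 4)
Op 6: C2 read [C2 read: already in M, no change] -> [I,I,M] (invalidations this op: 0; running total: 4)
Op 7: C0 read [C0 read from I: others=['C2=M'] -> C0=S, others downsized to S] -> [S,I,S] (invalidations this op: 0; running total: 4)
Op 8: C0 read [C0 read: already in S, no change] -> [S,I,S] (invalidations this op: 0; running total: 4)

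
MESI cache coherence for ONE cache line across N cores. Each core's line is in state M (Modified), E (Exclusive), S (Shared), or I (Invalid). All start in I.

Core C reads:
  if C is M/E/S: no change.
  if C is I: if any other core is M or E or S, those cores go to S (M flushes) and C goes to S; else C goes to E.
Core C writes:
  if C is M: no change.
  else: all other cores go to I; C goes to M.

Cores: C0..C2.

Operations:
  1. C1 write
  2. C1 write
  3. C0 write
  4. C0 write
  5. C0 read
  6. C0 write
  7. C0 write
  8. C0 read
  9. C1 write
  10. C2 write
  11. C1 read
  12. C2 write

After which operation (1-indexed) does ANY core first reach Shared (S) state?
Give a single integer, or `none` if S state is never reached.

Answer: 11

Derivation:
Op 1: C1 write [C1 write: invalidate none -> C1=M] -> [I,M,I]
Op 2: C1 write [C1 write: already M (modified), no change] -> [I,M,I]
Op 3: C0 write [C0 write: invalidate ['C1=M'] -> C0=M] -> [M,I,I]
Op 4: C0 write [C0 write: already M (modified), no change] -> [M,I,I]
Op 5: C0 read [C0 read: already in M, no change] -> [M,I,I]
Op 6: C0 write [C0 write: already M (modified), no change] -> [M,I,I]
Op 7: C0 write [C0 write: already M (modified), no change] -> [M,I,I]
Op 8: C0 read [C0 read: already in M, no change] -> [M,I,I]
Op 9: C1 write [C1 write: invalidate ['C0=M'] -> C1=M] -> [I,M,I]
Op 10: C2 write [C2 write: invalidate ['C1=M'] -> C2=M] -> [I,I,M]
Op 11: C1 read [C1 read from I: others=['C2=M'] -> C1=S, others downsized to S] -> [I,S,S]
  -> First S state at op 11; remaining ops need not be traced.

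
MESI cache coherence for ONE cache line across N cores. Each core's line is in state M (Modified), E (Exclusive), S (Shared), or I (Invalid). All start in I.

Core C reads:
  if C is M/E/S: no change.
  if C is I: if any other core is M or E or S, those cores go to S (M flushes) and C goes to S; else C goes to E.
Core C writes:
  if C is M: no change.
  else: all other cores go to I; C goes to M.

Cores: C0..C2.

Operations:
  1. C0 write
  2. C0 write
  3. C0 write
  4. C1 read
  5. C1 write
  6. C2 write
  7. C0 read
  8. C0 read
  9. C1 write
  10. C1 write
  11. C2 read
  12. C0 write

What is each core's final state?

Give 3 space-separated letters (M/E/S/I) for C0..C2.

Op 1: C0 write [C0 write: invalidate none -> C0=M] -> [M,I,I]
Op 2: C0 write [C0 write: already M (modified), no change] -> [M,I,I]
Op 3: C0 write [C0 write: already M (modified), no change] -> [M,I,I]
Op 4: C1 read [C1 read from I: others=['C0=M'] -> C1=S, others downsized to S] -> [S,S,I]
Op 5: C1 write [C1 write: invalidate ['C0=S'] -> C1=M] -> [I,M,I]
Op 6: C2 write [C2 write: invalidate ['C1=M'] -> C2=M] -> [I,I,M]
Op 7: C0 read [C0 read from I: others=['C2=M'] -> C0=S, others downsized to S] -> [S,I,S]
Op 8: C0 read [C0 read: already in S, no change] -> [S,I,S]
Op 9: C1 write [C1 write: invalidate ['C0=S', 'C2=S'] -> C1=M] -> [I,M,I]
Op 10: C1 write [C1 write: already M (modified), no change] -> [I,M,I]
Op 11: C2 read [C2 read from I: others=['C1=M'] -> C2=S, others downsized to S] -> [I,S,S]
Op 12: C0 write [C0 write: invalidate ['C1=S', 'C2=S'] -> C0=M] -> [M,I,I]

Answer: M I I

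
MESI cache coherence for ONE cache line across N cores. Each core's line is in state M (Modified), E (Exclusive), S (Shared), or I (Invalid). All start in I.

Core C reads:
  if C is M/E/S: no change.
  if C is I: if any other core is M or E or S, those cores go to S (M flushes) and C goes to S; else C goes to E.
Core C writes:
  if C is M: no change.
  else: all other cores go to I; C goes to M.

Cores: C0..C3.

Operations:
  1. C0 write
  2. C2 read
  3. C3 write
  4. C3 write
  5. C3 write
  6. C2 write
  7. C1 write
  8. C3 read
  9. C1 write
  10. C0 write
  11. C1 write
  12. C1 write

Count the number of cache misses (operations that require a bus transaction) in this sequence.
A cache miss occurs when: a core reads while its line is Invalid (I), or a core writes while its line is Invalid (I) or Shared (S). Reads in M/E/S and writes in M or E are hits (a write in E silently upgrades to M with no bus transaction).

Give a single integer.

Answer: 9

Derivation:
Op 1: C0 write [C0 write: invalidate none -> C0=M] -> [M,I,I,I] [MISS #1: write from I]
Op 2: C2 read [C2 read from I: others=['C0=M'] -> C2=S, others downsized to S] -> [S,I,S,I] [MISS #2: read from I]
Op 3: C3 write [C3 write: invalidate ['C0=S', 'C2=S'] -> C3=M] -> [I,I,I,M] [MISS #3: write from I]
Op 4: C3 write [C3 write: already M (modified), no change] -> [I,I,I,M] [hit: write from M]
Op 5: C3 write [C3 write: already M (modified), no change] -> [I,I,I,M] [hit: write from M]
Op 6: C2 write [C2 write: invalidate ['C3=M'] -> C2=M] -> [I,I,M,I] [MISS #4: write from I]
Op 7: C1 write [C1 write: invalidate ['C2=M'] -> C1=M] -> [I,M,I,I] [MISS #5: write from I]
Op 8: C3 read [C3 read from I: others=['C1=M'] -> C3=S, others downsized to S] -> [I,S,I,S] [MISS #6: read from I]
Op 9: C1 write [C1 write: invalidate ['C3=S'] -> C1=M] -> [I,M,I,I] [MISS #7: write from S]
Op 10: C0 write [C0 write: invalidate ['C1=M'] -> C0=M] -> [M,I,I,I] [MISS #8: write from I]
Op 11: C1 write [C1 write: invalidate ['C0=M'] -> C1=M] -> [I,M,I,I] [MISS #9: write from I]
Op 12: C1 write [C1 write: already M (modified), no change] -> [I,M,I,I] [hit: write from M]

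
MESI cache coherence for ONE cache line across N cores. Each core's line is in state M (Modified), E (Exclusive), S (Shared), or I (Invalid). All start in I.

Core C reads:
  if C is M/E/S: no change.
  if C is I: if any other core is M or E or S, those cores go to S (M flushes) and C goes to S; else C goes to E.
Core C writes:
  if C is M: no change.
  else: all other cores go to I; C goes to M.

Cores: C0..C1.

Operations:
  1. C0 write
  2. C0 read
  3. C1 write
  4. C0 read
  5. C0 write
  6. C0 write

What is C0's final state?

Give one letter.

Answer: M

Derivation:
Op 1: C0 write [C0 write: invalidate none -> C0=M] -> [M,I]
Op 2: C0 read [C0 read: already in M, no change] -> [M,I]
Op 3: C1 write [C1 write: invalidate ['C0=M'] -> C1=M] -> [I,M]
Op 4: C0 read [C0 read from I: others=['C1=M'] -> C0=S, others downsized to S] -> [S,S]
Op 5: C0 write [C0 write: invalidate ['C1=S'] -> C0=M] -> [M,I]
Op 6: C0 write [C0 write: already M (modified), no change] -> [M,I]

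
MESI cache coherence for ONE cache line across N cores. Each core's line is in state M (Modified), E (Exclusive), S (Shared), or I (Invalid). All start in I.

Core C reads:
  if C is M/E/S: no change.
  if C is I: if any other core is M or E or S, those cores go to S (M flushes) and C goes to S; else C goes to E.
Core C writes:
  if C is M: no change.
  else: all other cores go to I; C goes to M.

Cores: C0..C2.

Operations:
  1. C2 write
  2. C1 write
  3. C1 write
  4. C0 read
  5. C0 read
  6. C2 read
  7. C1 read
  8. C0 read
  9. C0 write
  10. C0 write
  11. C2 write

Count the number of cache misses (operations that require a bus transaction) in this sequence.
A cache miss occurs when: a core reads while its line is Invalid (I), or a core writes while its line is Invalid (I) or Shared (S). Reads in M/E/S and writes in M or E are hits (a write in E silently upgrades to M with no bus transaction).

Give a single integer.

Op 1: C2 write [C2 write: invalidate none -> C2=M] -> [I,I,M] [MISS #1: write from I]
Op 2: C1 write [C1 write: invalidate ['C2=M'] -> C1=M] -> [I,M,I] [MISS #2: write from I]
Op 3: C1 write [C1 write: already M (modified), no change] -> [I,M,I] [hit: write from M]
Op 4: C0 read [C0 read from I: others=['C1=M'] -> C0=S, others downsized to S] -> [S,S,I] [MISS #3: read from I]
Op 5: C0 read [C0 read: already in S, no change] -> [S,S,I] [hit: read from S]
Op 6: C2 read [C2 read from I: others=['C0=S', 'C1=S'] -> C2=S, others downsized to S] -> [S,S,S] [MISS #4: read from I]
Op 7: C1 read [C1 read: already in S, no change] -> [S,S,S] [hit: read from S]
Op 8: C0 read [C0 read: already in S, no change] -> [S,S,S] [hit: read from S]
Op 9: C0 write [C0 write: invalidate ['C1=S', 'C2=S'] -> C0=M] -> [M,I,I] [MISS #5: write from S]
Op 10: C0 write [C0 write: already M (modified), no change] -> [M,I,I] [hit: write from M]
Op 11: C2 write [C2 write: invalidate ['C0=M'] -> C2=M] -> [I,I,M] [MISS #6: write from I]

Answer: 6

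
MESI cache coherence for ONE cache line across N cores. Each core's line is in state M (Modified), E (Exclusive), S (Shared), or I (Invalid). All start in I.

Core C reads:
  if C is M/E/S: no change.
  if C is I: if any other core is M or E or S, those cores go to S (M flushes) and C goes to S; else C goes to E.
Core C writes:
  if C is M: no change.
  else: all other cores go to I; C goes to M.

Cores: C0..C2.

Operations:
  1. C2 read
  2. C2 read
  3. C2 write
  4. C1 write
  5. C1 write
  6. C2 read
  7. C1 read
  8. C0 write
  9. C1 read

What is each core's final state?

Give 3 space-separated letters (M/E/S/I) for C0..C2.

Op 1: C2 read [C2 read from I: no other sharers -> C2=E (exclusive)] -> [I,I,E]
Op 2: C2 read [C2 read: already in E, no change] -> [I,I,E]
Op 3: C2 write [C2 write: invalidate none -> C2=M] -> [I,I,M]
Op 4: C1 write [C1 write: invalidate ['C2=M'] -> C1=M] -> [I,M,I]
Op 5: C1 write [C1 write: already M (modified), no change] -> [I,M,I]
Op 6: C2 read [C2 read from I: others=['C1=M'] -> C2=S, others downsized to S] -> [I,S,S]
Op 7: C1 read [C1 read: already in S, no change] -> [I,S,S]
Op 8: C0 write [C0 write: invalidate ['C1=S', 'C2=S'] -> C0=M] -> [M,I,I]
Op 9: C1 read [C1 read from I: others=['C0=M'] -> C1=S, others downsized to S] -> [S,S,I]

Answer: S S I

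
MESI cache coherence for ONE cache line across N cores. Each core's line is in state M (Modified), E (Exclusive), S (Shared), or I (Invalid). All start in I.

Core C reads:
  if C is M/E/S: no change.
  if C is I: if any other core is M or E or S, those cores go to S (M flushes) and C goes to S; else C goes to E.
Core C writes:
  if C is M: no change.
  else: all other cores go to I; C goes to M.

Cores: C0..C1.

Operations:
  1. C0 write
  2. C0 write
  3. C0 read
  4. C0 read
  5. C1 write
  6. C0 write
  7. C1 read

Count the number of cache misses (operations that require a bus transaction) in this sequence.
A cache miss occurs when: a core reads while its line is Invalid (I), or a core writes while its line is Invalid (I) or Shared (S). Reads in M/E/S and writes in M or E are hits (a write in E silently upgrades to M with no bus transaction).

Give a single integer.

Answer: 4

Derivation:
Op 1: C0 write [C0 write: invalidate none -> C0=M] -> [M,I] [MISS #1: write from I]
Op 2: C0 write [C0 write: already M (modified), no change] -> [M,I] [hit: write from M]
Op 3: C0 read [C0 read: already in M, no change] -> [M,I] [hit: read from M]
Op 4: C0 read [C0 read: already in M, no change] -> [M,I] [hit: read from M]
Op 5: C1 write [C1 write: invalidate ['C0=M'] -> C1=M] -> [I,M] [MISS #2: write from I]
Op 6: C0 write [C0 write: invalidate ['C1=M'] -> C0=M] -> [M,I] [MISS #3: write from I]
Op 7: C1 read [C1 read from I: others=['C0=M'] -> C1=S, others downsized to S] -> [S,S] [MISS #4: read from I]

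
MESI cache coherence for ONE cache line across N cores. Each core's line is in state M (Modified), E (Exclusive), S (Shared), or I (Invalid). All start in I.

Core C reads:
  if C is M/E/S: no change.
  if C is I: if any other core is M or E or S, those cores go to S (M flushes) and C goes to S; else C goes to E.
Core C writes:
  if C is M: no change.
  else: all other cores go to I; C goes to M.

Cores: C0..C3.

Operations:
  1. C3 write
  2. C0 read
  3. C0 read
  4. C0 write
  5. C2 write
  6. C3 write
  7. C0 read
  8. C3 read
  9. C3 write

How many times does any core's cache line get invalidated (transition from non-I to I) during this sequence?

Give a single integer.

Op 1: C3 write [C3 write: invalidate none -> C3=M] -> [I,I,I,M] (invalidations this op: 0; running total: 0)
Op 2: C0 read [C0 read from I: others=['C3=M'] -> C0=S, others downsized to S] -> [S,I,I,S] (invalidations this op: 0; running total: 0)
Op 3: C0 read [C0 read: already in S, no change] -> [S,I,I,S] (invalidations this op: 0; running total: 0)
Op 4: C0 write [C0 write: invalidate ['C3=S'] -> C0=M] -> [M,I,I,I] (invalidations this op: 1; running total: 1)
Op 5: C2 write [C2 write: invalidate ['C0=M'] -> C2=M] -> [I,I,M,I] (invalidations this op: 1; running total: 2)
Op 6: C3 write [C3 write: invalidate ['C2=M'] -> C3=M] -> [I,I,I,M] (invalidations this op: 1; running total: 3)
Op 7: C0 read [C0 read from I: others=['C3=M'] -> C0=S, others downsized to S] -> [S,I,I,S] (invalidations this op: 0; running total: 3)
Op 8: C3 read [C3 read: already in S, no change] -> [S,I,I,S] (invalidations this op: 0; running total: 3)
Op 9: C3 write [C3 write: invalidate ['C0=S'] -> C3=M] -> [I,I,I,M] (invalidations this op: 1; running total: 4)

Answer: 4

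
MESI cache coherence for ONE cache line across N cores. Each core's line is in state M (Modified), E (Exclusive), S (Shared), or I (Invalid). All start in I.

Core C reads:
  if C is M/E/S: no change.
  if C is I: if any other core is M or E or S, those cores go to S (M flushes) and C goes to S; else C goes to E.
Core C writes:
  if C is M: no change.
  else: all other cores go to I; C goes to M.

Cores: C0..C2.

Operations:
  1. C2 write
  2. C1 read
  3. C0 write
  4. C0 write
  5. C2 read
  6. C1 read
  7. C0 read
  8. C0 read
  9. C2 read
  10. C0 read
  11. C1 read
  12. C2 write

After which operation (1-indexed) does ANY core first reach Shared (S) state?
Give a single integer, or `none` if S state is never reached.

Op 1: C2 write [C2 write: invalidate none -> C2=M] -> [I,I,M]
Op 2: C1 read [C1 read from I: others=['C2=M'] -> C1=S, others downsized to S] -> [I,S,S]
  -> First S state at op 2; remaining ops need not be traced.

Answer: 2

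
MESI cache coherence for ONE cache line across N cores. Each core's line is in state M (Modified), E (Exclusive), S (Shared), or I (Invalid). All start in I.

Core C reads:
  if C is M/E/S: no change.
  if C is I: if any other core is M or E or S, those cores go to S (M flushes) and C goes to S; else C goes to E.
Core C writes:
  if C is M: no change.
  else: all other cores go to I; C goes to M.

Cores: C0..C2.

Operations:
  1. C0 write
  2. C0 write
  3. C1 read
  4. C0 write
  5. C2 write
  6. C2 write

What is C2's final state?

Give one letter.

Op 1: C0 write [C0 write: invalidate none -> C0=M] -> [M,I,I]
Op 2: C0 write [C0 write: already M (modified), no change] -> [M,I,I]
Op 3: C1 read [C1 read from I: others=['C0=M'] -> C1=S, others downsized to S] -> [S,S,I]
Op 4: C0 write [C0 write: invalidate ['C1=S'] -> C0=M] -> [M,I,I]
Op 5: C2 write [C2 write: invalidate ['C0=M'] -> C2=M] -> [I,I,M]
Op 6: C2 write [C2 write: already M (modified), no change] -> [I,I,M]

Answer: M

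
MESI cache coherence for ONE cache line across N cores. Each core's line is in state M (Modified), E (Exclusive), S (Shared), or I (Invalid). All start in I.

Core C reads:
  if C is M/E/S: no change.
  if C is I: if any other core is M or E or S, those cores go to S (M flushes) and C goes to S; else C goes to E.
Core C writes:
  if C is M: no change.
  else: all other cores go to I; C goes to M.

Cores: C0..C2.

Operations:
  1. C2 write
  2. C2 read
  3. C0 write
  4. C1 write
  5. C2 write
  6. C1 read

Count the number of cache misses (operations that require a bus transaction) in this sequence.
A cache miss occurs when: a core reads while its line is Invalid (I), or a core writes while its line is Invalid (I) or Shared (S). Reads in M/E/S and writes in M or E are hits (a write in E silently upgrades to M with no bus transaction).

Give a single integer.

Op 1: C2 write [C2 write: invalidate none -> C2=M] -> [I,I,M] [MISS #1: write from I]
Op 2: C2 read [C2 read: already in M, no change] -> [I,I,M] [hit: read from M]
Op 3: C0 write [C0 write: invalidate ['C2=M'] -> C0=M] -> [M,I,I] [MISS #2: write from I]
Op 4: C1 write [C1 write: invalidate ['C0=M'] -> C1=M] -> [I,M,I] [MISS #3: write from I]
Op 5: C2 write [C2 write: invalidate ['C1=M'] -> C2=M] -> [I,I,M] [MISS #4: write from I]
Op 6: C1 read [C1 read from I: others=['C2=M'] -> C1=S, others downsized to S] -> [I,S,S] [MISS #5: read from I]

Answer: 5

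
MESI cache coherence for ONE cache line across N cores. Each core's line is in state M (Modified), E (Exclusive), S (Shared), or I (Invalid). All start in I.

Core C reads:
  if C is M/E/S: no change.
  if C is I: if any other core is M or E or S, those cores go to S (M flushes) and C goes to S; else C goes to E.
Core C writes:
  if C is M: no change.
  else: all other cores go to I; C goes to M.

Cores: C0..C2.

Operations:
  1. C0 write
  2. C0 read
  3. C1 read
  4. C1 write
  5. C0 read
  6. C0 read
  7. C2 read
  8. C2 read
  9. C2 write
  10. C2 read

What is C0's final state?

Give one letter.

Op 1: C0 write [C0 write: invalidate none -> C0=M] -> [M,I,I]
Op 2: C0 read [C0 read: already in M, no change] -> [M,I,I]
Op 3: C1 read [C1 read from I: others=['C0=M'] -> C1=S, others downsized to S] -> [S,S,I]
Op 4: C1 write [C1 write: invalidate ['C0=S'] -> C1=M] -> [I,M,I]
Op 5: C0 read [C0 read from I: others=['C1=M'] -> C0=S, others downsized to S] -> [S,S,I]
Op 6: C0 read [C0 read: already in S, no change] -> [S,S,I]
Op 7: C2 read [C2 read from I: others=['C0=S', 'C1=S'] -> C2=S, others downsized to S] -> [S,S,S]
Op 8: C2 read [C2 read: already in S, no change] -> [S,S,S]
Op 9: C2 write [C2 write: invalidate ['C0=S', 'C1=S'] -> C2=M] -> [I,I,M]
Op 10: C2 read [C2 read: already in M, no change] -> [I,I,M]

Answer: I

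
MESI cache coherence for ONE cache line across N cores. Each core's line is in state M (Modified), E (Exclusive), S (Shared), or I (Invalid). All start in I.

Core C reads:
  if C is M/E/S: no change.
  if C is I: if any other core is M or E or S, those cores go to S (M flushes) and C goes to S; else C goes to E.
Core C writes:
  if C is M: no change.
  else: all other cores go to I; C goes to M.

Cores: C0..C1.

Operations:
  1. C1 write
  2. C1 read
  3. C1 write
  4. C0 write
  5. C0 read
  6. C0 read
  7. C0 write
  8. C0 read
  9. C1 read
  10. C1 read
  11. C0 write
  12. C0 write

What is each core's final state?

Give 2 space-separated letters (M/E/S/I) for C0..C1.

Answer: M I

Derivation:
Op 1: C1 write [C1 write: invalidate none -> C1=M] -> [I,M]
Op 2: C1 read [C1 read: already in M, no change] -> [I,M]
Op 3: C1 write [C1 write: already M (modified), no change] -> [I,M]
Op 4: C0 write [C0 write: invalidate ['C1=M'] -> C0=M] -> [M,I]
Op 5: C0 read [C0 read: already in M, no change] -> [M,I]
Op 6: C0 read [C0 read: already in M, no change] -> [M,I]
Op 7: C0 write [C0 write: already M (modified), no change] -> [M,I]
Op 8: C0 read [C0 read: already in M, no change] -> [M,I]
Op 9: C1 read [C1 read from I: others=['C0=M'] -> C1=S, others downsized to S] -> [S,S]
Op 10: C1 read [C1 read: already in S, no change] -> [S,S]
Op 11: C0 write [C0 write: invalidate ['C1=S'] -> C0=M] -> [M,I]
Op 12: C0 write [C0 write: already M (modified), no change] -> [M,I]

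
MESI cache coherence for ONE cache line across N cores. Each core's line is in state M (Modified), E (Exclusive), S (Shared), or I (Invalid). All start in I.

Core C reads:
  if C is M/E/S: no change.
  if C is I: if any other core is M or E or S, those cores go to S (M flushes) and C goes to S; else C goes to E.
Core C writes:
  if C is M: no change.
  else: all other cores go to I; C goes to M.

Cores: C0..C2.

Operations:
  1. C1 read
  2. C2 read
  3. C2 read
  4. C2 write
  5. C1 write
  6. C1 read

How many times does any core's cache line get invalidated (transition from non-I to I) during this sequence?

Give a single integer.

Op 1: C1 read [C1 read from I: no other sharers -> C1=E (exclusive)] -> [I,E,I] (invalidations this op: 0; running total: 0)
Op 2: C2 read [C2 read from I: others=['C1=E'] -> C2=S, others downsized to S] -> [I,S,S] (invalidations this op: 0; running total: 0)
Op 3: C2 read [C2 read: already in S, no change] -> [I,S,S] (invalidations this op: 0; running total: 0)
Op 4: C2 write [C2 write: invalidate ['C1=S'] -> C2=M] -> [I,I,M] (invalidations this op: 1; running total: 1)
Op 5: C1 write [C1 write: invalidate ['C2=M'] -> C1=M] -> [I,M,I] (invalidations this op: 1; running total: 2)
Op 6: C1 read [C1 read: already in M, no change] -> [I,M,I] (invalidations this op: 0; running total: 2)

Answer: 2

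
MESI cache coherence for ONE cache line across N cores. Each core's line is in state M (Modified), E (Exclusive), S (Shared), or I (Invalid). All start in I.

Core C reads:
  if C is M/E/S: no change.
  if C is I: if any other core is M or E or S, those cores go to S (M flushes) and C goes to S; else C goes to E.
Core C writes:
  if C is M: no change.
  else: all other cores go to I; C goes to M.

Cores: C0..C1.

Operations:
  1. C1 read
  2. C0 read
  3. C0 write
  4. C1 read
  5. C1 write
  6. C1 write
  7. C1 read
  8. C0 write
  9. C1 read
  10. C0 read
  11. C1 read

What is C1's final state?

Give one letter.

Op 1: C1 read [C1 read from I: no other sharers -> C1=E (exclusive)] -> [I,E]
Op 2: C0 read [C0 read from I: others=['C1=E'] -> C0=S, others downsized to S] -> [S,S]
Op 3: C0 write [C0 write: invalidate ['C1=S'] -> C0=M] -> [M,I]
Op 4: C1 read [C1 read from I: others=['C0=M'] -> C1=S, others downsized to S] -> [S,S]
Op 5: C1 write [C1 write: invalidate ['C0=S'] -> C1=M] -> [I,M]
Op 6: C1 write [C1 write: already M (modified), no change] -> [I,M]
Op 7: C1 read [C1 read: already in M, no change] -> [I,M]
Op 8: C0 write [C0 write: invalidate ['C1=M'] -> C0=M] -> [M,I]
Op 9: C1 read [C1 read from I: others=['C0=M'] -> C1=S, others downsized to S] -> [S,S]
Op 10: C0 read [C0 read: already in S, no change] -> [S,S]
Op 11: C1 read [C1 read: already in S, no change] -> [S,S]

Answer: S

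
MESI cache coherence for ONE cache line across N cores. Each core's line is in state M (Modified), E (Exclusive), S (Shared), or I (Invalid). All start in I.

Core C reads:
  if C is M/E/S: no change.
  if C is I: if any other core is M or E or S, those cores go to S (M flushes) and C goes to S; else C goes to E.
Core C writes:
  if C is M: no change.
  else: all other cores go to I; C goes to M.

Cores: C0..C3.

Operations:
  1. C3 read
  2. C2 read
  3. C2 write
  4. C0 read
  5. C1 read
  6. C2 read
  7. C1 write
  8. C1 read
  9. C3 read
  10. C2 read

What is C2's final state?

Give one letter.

Answer: S

Derivation:
Op 1: C3 read [C3 read from I: no other sharers -> C3=E (exclusive)] -> [I,I,I,E]
Op 2: C2 read [C2 read from I: others=['C3=E'] -> C2=S, others downsized to S] -> [I,I,S,S]
Op 3: C2 write [C2 write: invalidate ['C3=S'] -> C2=M] -> [I,I,M,I]
Op 4: C0 read [C0 read from I: others=['C2=M'] -> C0=S, others downsized to S] -> [S,I,S,I]
Op 5: C1 read [C1 read from I: others=['C0=S', 'C2=S'] -> C1=S, others downsized to S] -> [S,S,S,I]
Op 6: C2 read [C2 read: already in S, no change] -> [S,S,S,I]
Op 7: C1 write [C1 write: invalidate ['C0=S', 'C2=S'] -> C1=M] -> [I,M,I,I]
Op 8: C1 read [C1 read: already in M, no change] -> [I,M,I,I]
Op 9: C3 read [C3 read from I: others=['C1=M'] -> C3=S, others downsized to S] -> [I,S,I,S]
Op 10: C2 read [C2 read from I: others=['C1=S', 'C3=S'] -> C2=S, others downsized to S] -> [I,S,S,S]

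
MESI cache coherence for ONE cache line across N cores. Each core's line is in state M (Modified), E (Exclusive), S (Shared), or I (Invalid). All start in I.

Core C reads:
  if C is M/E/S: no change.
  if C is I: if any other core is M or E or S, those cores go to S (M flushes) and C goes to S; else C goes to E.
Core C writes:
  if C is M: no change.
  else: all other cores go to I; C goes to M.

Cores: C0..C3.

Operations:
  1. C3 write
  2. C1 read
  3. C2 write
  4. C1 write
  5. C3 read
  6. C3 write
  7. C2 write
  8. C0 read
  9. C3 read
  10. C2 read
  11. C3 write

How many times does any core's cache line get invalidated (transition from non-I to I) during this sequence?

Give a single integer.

Op 1: C3 write [C3 write: invalidate none -> C3=M] -> [I,I,I,M] (invalidations this op: 0; running total: 0)
Op 2: C1 read [C1 read from I: others=['C3=M'] -> C1=S, others downsized to S] -> [I,S,I,S] (invalidations this op: 0; running total: 0)
Op 3: C2 write [C2 write: invalidate ['C1=S', 'C3=S'] -> C2=M] -> [I,I,M,I] (invalidations this op: 2; running total: 2)
Op 4: C1 write [C1 write: invalidate ['C2=M'] -> C1=M] -> [I,M,I,I] (invalidations this op: 1; running total: 3)
Op 5: C3 read [C3 read from I: others=['C1=M'] -> C3=S, others downsized to S] -> [I,S,I,S] (invalidations this op: 0; running total: 3)
Op 6: C3 write [C3 write: invalidate ['C1=S'] -> C3=M] -> [I,I,I,M] (invalidations this op: 1; running total: 4)
Op 7: C2 write [C2 write: invalidate ['C3=M'] -> C2=M] -> [I,I,M,I] (invalidations this op: 1; running total: 5)
Op 8: C0 read [C0 read from I: others=['C2=M'] -> C0=S, others downsized to S] -> [S,I,S,I] (invalidations this op: 0; running total: 5)
Op 9: C3 read [C3 read from I: others=['C0=S', 'C2=S'] -> C3=S, others downsized to S] -> [S,I,S,S] (invalidations this op: 0; running total: 5)
Op 10: C2 read [C2 read: already in S, no change] -> [S,I,S,S] (invalidations this op: 0; running total: 5)
Op 11: C3 write [C3 write: invalidate ['C0=S', 'C2=S'] -> C3=M] -> [I,I,I,M] (invalidations this op: 2; running total: 7)

Answer: 7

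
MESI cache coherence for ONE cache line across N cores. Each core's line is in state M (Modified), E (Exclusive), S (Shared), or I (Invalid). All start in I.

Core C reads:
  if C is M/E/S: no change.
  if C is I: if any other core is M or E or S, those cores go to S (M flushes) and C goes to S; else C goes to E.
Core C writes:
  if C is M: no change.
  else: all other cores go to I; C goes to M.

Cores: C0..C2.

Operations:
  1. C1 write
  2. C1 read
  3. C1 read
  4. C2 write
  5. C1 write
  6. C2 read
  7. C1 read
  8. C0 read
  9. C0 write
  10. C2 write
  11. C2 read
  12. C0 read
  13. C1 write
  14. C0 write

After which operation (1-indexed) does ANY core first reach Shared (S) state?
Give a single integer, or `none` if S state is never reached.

Answer: 6

Derivation:
Op 1: C1 write [C1 write: invalidate none -> C1=M] -> [I,M,I]
Op 2: C1 read [C1 read: already in M, no change] -> [I,M,I]
Op 3: C1 read [C1 read: already in M, no change] -> [I,M,I]
Op 4: C2 write [C2 write: invalidate ['C1=M'] -> C2=M] -> [I,I,M]
Op 5: C1 write [C1 write: invalidate ['C2=M'] -> C1=M] -> [I,M,I]
Op 6: C2 read [C2 read from I: others=['C1=M'] -> C2=S, others downsized to S] -> [I,S,S]
  -> First S state at op 6; remaining ops need not be traced.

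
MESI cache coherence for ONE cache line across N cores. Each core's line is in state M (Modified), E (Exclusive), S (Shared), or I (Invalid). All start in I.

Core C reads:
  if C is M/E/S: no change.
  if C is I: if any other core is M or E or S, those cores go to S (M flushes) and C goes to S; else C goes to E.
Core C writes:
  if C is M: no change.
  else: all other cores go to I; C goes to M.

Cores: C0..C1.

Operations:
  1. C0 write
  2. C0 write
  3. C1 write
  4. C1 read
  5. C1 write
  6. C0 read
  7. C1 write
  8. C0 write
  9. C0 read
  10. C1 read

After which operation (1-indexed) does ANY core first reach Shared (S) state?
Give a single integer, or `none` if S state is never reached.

Op 1: C0 write [C0 write: invalidate none -> C0=M] -> [M,I]
Op 2: C0 write [C0 write: already M (modified), no change] -> [M,I]
Op 3: C1 write [C1 write: invalidate ['C0=M'] -> C1=M] -> [I,M]
Op 4: C1 read [C1 read: already in M, no change] -> [I,M]
Op 5: C1 write [C1 write: already M (modified), no change] -> [I,M]
Op 6: C0 read [C0 read from I: others=['C1=M'] -> C0=S, others downsized to S] -> [S,S]
  -> First S state at op 6; remaining ops need not be traced.

Answer: 6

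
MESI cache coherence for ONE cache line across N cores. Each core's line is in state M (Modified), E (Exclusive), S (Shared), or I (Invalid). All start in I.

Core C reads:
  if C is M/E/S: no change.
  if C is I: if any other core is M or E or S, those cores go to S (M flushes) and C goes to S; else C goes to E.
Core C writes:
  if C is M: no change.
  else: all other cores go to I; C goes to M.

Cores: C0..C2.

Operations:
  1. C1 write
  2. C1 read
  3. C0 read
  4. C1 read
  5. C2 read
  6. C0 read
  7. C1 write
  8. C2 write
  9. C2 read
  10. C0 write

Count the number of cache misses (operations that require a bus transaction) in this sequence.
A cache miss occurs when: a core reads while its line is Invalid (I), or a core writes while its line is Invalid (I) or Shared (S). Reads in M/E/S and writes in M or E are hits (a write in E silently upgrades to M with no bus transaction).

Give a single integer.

Answer: 6

Derivation:
Op 1: C1 write [C1 write: invalidate none -> C1=M] -> [I,M,I] [MISS #1: write from I]
Op 2: C1 read [C1 read: already in M, no change] -> [I,M,I] [hit: read from M]
Op 3: C0 read [C0 read from I: others=['C1=M'] -> C0=S, others downsized to S] -> [S,S,I] [MISS #2: read from I]
Op 4: C1 read [C1 read: already in S, no change] -> [S,S,I] [hit: read from S]
Op 5: C2 read [C2 read from I: others=['C0=S', 'C1=S'] -> C2=S, others downsized to S] -> [S,S,S] [MISS #3: read from I]
Op 6: C0 read [C0 read: already in S, no change] -> [S,S,S] [hit: read from S]
Op 7: C1 write [C1 write: invalidate ['C0=S', 'C2=S'] -> C1=M] -> [I,M,I] [MISS #4: write from S]
Op 8: C2 write [C2 write: invalidate ['C1=M'] -> C2=M] -> [I,I,M] [MISS #5: write from I]
Op 9: C2 read [C2 read: already in M, no change] -> [I,I,M] [hit: read from M]
Op 10: C0 write [C0 write: invalidate ['C2=M'] -> C0=M] -> [M,I,I] [MISS #6: write from I]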